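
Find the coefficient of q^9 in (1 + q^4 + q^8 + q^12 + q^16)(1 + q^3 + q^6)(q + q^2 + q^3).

(1 + q^4 + q^8 + q^12 + q^16) has coefficients 1,0,0,0,1,0,0,0,1,0 for degrees 0…9.
(1 + q^3 + q^6) has coefficients 1,0,0,1,0,0,1,0,0,0 for degrees 0…9.
Finally multiplying by (q + q^2 + q^3), the product of all factors after the first has coefficients 0,1,1,1,1,1,1,1,1,1 for degrees 0…9.
[q^9] = 1·1 + 1·1 + 1·1 = 3.

3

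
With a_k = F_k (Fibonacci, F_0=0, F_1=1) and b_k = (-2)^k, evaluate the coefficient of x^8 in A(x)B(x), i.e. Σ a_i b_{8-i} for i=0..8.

-93

This is [x^8] in the product of the two ordinary generating functions.
Σ = 0·256 + 1·(-128) + 1·64 + 2·(-32) + 3·16 + 5·(-8) + 8·4 + 13·(-2) + 21·1 = -93.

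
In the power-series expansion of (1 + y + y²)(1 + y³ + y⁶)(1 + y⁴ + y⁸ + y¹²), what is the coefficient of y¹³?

2

(1 + y + y²) has coefficients 1,1,1 for degrees 0…2.
(1 + y³ + y⁶) has coefficients 1,0,0,1,0,0,1,0,0,0,0,0,0,0 for degrees 0…13.
Finally multiplying by (1 + y⁴ + y⁸ + y¹²), the product of all factors after the first has coefficients 1,0,0,1,1,0,1,1,1,0,1,1,1,0 for degrees 0…13.
[y¹³] = 1·0 + 1·1 + 1·1 = 2.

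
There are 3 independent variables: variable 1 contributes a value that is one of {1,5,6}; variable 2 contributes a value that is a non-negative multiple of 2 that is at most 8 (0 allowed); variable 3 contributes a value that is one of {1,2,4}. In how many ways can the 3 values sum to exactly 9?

5

The generating function for the choices is (y + y^5 + y^6)·(1 + y^2 + y^4 + y^6 + y^8)·(y + y^2 + y^4); the count is [y^9].
(y + y^5 + y^6) has coefficients 0,1,0,0,0,1,1 for degrees 0…6.
(1 + y^2 + y^4 + y^6 + y^8) has coefficients 1,0,1,0,1,0,1,0,1,0 for degrees 0…9.
Finally multiplying by (y + y^2 + y^4), the product of all factors after the first has coefficients 0,1,1,1,2,1,2,1,2,1 for degrees 0…9.
[y^9] = 1·2 + 1·2 + 1·1 = 5.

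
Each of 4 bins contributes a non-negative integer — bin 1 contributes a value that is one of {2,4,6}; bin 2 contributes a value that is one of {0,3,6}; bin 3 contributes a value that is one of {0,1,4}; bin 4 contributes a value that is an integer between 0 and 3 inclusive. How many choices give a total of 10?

11

The generating function for the choices is (t^2 + t^4 + t^6)·(1 + t^3 + t^6)·(1 + t + t^4)·(1 + t + t^2 + t^3); the count is [t^10].
(t^2 + t^4 + t^6) has coefficients 0,0,1,0,1,0,1 for degrees 0…6.
(1 + t^3 + t^6) has coefficients 1,0,0,1,0,0,1,0,0,0,0 for degrees 0…10.
Multiplying by (1 + t + t^4) gives running coefficients 1,1,0,1,2,0,1,2,0,0,1 for degrees 0…10.
Finally multiplying by (1 + t + t^2 + t^3), the product of all factors after the first has coefficients 1,2,2,3,4,3,4,5,3,3,3 for degrees 0…10.
[t^10] = 1·3 + 1·4 + 1·4 = 11.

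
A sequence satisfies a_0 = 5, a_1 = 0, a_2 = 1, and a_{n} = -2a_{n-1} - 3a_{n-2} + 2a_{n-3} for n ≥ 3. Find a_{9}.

The ordinary generating function has denominator 1 + 2x + 3x^2 - 2x^3.
Iterating the recurrence: a_0,…,a_{9} = 5, 0, 1, 8, -19, 16, 41, -168, 245, 96.

96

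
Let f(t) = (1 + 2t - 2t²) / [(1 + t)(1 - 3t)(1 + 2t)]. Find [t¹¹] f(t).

115964

Partial fractions give a closed form: a_n = (3/4)·(-1)^n + (13/20)·3^n + (-2/5)·(-2)^n.
At n = 11: a_11 = 115964.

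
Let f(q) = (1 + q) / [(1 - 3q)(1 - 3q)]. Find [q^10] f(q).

The denominator gives the recurrence a_n = 6a_(n−1) − 9a_(n−2) for n ≥ 2; the numerator fixes a_0 = 1, a_1 = 7.
Iterating: 1, 7, 33, 135, 513, 1863, 6561, 22599, 76545, 255879, 846369, so a_10 = 846369.

846369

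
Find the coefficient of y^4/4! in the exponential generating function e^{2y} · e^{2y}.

The EGF product rule gives c_4 = Σ_{k_1+k_2=4} C(4; k_1,k_2) · ∏ g_i(k_i), where e^{2y} gives (2)^k; e^{2y} gives (2)^k.
g_1(k) for k = 0…4: 1, 2, 4, 8, 16.
g_2(k) for k = 0…4: 1, 2, 4, 8, 16.
c_4 = Σ_k C(4,k)·g_1(k)·g_2(4−k) = 1·1·16 + 4·2·8 + 6·4·4 + 4·8·2 + 1·16·1 = 16 + 64 + 96 + 64 + 16 = 256.

256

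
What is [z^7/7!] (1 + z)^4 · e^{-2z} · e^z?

-225

The EGF product rule gives c_7 = Σ_{k_1+k_2+k_3=7} C(7; k_1,k_2,k_3) · ∏ g_i(k_i), where (1+z)^4 gives the falling factorial (4)_k; e^{-2z} gives (-2)^k; e^z gives (1)^k.
g_1(k) for k = 0…7: 1, 4, 12, 24, 24, 0, 0, 0.
g_2(k) for k = 0…7: 1, -2, 4, -8, 16, -32, 64, -128.
g_3(k) for k = 0…7: 1, 1, 1, 1, 1, 1, 1, 1.
First combine the last two factors: h(k) = Σ_j C(k,j)·g_2(j)·g_3(k−j) for k = 0…7: 1, -1, 1, -1, 1, -1, 1, -1.
c_7 = Σ_k C(7,k)·g_1(k)·h(7−k) = 1·1·(-1) + 7·4·1 + 21·12·(-1) + 35·24·1 + 35·24·(-1) = −1 + 28 − 252 + 840 − 840 = -225.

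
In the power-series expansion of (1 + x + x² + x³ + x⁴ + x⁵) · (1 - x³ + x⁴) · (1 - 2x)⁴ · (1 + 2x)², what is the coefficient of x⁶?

(1 + x + x² + x³ + x⁴ + x⁵) has coefficients 1,1,1,1,1,1 for degrees 0…5.
(1 - x³ + x⁴) has coefficients 1,0,0,-1,1,0,0 for degrees 0…6.
Multiplying by (1 - 2x)⁴ gives running coefficients 1,-8,24,-33,25,-32,56 for degrees 0…6.
Finally multiplying by (1 + 2x)², the product of all factors after the first has coefficients 1,-4,-4,31,-11,-64,28 for degrees 0…6.
[x⁶] = 1·28 + 1·(-64) + 1·(-11) + 1·31 + 1·(-4) + 1·(-4) = -24.

-24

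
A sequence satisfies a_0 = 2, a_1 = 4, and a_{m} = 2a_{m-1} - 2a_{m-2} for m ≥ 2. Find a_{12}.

The ordinary generating function has denominator 1 - 2q + 2q^2.
Iterating the recurrence: a_0,…,a_{12} = 2, 4, 4, 0, -8, -16, -16, 0, 32, 64, 64, 0, -128.

-128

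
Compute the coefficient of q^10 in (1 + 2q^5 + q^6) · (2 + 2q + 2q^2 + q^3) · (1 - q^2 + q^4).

2

(1 + 2q^5 + q^6) has coefficients 1,0,0,0,0,2,1 for degrees 0…6.
(2 + 2q + 2q^2 + q^3) has coefficients 2,2,2,1,0,0,0,0,0,0,0 for degrees 0…10.
Finally multiplying by (1 - q^2 + q^4), the product of all factors after the first has coefficients 2,2,0,-1,0,1,2,1,0,0,0 for degrees 0…10.
[q^10] = 1·0 + 2·1 + 1·0 = 2.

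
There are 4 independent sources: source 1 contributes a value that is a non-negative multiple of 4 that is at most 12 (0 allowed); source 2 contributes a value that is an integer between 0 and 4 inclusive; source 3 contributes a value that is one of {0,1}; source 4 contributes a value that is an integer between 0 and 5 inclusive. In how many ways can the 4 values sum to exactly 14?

15

The generating function for the choices is (1 + t⁴ + t⁸ + t¹²)·(1 + t + t² + t³ + t⁴)·(1 + t)·(1 + t + t² + t³ + t⁴ + t⁵); the count is [t¹⁴].
(1 + t⁴ + t⁸ + t¹²) has coefficients 1,0,0,0,1,0,0,0,1,0,0,0,1 for degrees 0…12.
(1 + t + t² + t³ + t⁴) has coefficients 1,1,1,1,1,0,0,0,0,0,0,0,0,0,0 for degrees 0…14.
Multiplying by (1 + t) gives running coefficients 1,2,2,2,2,1,0,0,0,0,0,0,0,0,0 for degrees 0…14.
Finally multiplying by (1 + t + t² + t³ + t⁴ + t⁵), the product of all factors after the first has coefficients 1,3,5,7,9,10,9,7,5,3,1,0,0,0,0 for degrees 0…14.
[t¹⁴] = 1·0 + 1·1 + 1·9 + 1·5 = 15.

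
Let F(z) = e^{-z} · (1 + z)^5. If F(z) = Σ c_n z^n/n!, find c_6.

The EGF product rule gives c_6 = Σ_{k_1+k_2=6} C(6; k_1,k_2) · ∏ g_i(k_i), where e^{-z} gives (-1)^k; (1+z)^5 gives the falling factorial (5)_k.
g_1(k) for k = 0…6: 1, -1, 1, -1, 1, -1, 1.
g_2(k) for k = 0…6: 1, 5, 20, 60, 120, 120, 0.
c_6 = Σ_k C(6,k)·g_1(k)·g_2(6−k) = 6·(-1)·120 + 15·1·120 + 20·(-1)·60 + 15·1·20 + 6·(-1)·5 + 1·1·1 = −720 + 1800 − 1200 + 300 − 30 + 1 = 151.

151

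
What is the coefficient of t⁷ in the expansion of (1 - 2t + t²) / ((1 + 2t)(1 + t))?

The denominator gives the recurrence a_n = −3a_(n−1) − 2a_(n−2) for n ≥ 3; the numerator fixes a_0 = 1, a_1 = -5, a_2 = 14.
Iterating: 1, -5, 14, -32, 68, -140, 284, -572, so a_7 = -572.

-572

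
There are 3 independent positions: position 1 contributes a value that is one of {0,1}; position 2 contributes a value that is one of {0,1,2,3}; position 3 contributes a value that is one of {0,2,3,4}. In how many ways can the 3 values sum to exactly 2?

The generating function for the choices is (1 + q)·(1 + q + q² + q³)·(1 + q² + q³ + q⁴); the count is [q²].
(1 + q) has coefficients 1,1 for degrees 0…1.
(1 + q + q² + q³) has coefficients 1,1,1 for degrees 0…2.
Finally multiplying by (1 + q² + q³ + q⁴), the product of all factors after the first has coefficients 1,1,2 for degrees 0…2.
[q²] = 1·2 + 1·1 = 3.

3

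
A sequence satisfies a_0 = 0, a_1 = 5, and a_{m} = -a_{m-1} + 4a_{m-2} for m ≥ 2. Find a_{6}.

-325

The ordinary generating function has denominator 1 + y - 4y^2.
Iterating the recurrence: a_0,…,a_{6} = 0, 5, -5, 25, -45, 145, -325.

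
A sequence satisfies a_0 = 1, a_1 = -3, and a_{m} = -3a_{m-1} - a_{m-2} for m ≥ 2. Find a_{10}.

17711

The ordinary generating function has denominator 1 + 3z + z^2.
Iterating the recurrence: a_0,…,a_{10} = 1, -3, 8, -21, 55, -144, 377, -987, 2584, -6765, 17711.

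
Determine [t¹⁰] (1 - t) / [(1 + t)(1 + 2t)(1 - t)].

Partial fractions give a closed form: a_n = (-1)·(-1)^n + (2)·(-2)^n.
At n = 10: a_10 = 2047.

2047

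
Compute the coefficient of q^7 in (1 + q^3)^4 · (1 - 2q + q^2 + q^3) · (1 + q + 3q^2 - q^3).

18

(1 + q^3)^4 has coefficients 1,0,0,4,0,0,6,0 for degrees 0…7.
(1 - 2q + q^2 + q^3) has coefficients 1,-2,1,1,0,0,0,0 for degrees 0…7.
Finally multiplying by (1 + q + 3q^2 - q^3), the product of all factors after the first has coefficients 1,-1,2,-5,6,2,-1,0 for degrees 0…7.
[q^7] = 1·0 + 4·6 + 6·(-1) = 18.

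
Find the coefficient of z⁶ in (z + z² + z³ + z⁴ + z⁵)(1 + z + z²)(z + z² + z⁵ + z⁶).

(z + z² + z³ + z⁴ + z⁵) has coefficients 0,1,1,1,1,1 for degrees 0…5.
(1 + z + z²) has coefficients 1,1,1,0,0,0,0 for degrees 0…6.
Finally multiplying by (z + z² + z⁵ + z⁶), the product of all factors after the first has coefficients 0,1,2,2,1,1,2 for degrees 0…6.
[z⁶] = 1·1 + 1·1 + 1·2 + 1·2 + 1·1 = 7.

7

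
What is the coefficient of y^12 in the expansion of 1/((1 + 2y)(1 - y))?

2731

Partial fractions give a closed form: a_n = (2/3)·(-2)^n + (1/3)·1^n.
At n = 12: a_12 = 2731.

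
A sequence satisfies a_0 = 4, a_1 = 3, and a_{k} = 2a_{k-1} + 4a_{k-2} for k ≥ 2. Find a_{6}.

The ordinary generating function has denominator 1 - 2q - 4q^2.
Iterating the recurrence: a_0,…,a_{6} = 4, 3, 22, 56, 200, 624, 2048.

2048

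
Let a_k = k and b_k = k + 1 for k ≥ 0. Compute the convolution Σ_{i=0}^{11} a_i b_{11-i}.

286

This is [x^11] in the product of the two ordinary generating functions.
Σ = 0·12 + 1·11 + 2·10 + 3·9 + 4·8 + 5·7 + 6·6 + 7·5 + 8·4 + 9·3 + 10·2 + 11·1 = 286.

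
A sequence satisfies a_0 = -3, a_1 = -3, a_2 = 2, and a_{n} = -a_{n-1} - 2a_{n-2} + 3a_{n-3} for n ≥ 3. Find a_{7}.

-49

The ordinary generating function has denominator 1 + t + 2t^2 - 3t^3.
Iterating the recurrence: a_0,…,a_{7} = -3, -3, 2, -5, -8, 24, -23, -49.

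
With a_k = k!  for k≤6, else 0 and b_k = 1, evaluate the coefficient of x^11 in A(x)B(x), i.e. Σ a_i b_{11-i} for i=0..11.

874

Write out a_i and b_{11-i} for i = 0,…,11 and sum the products.
Σ = 1·1 + 1·1 + 2·1 + 6·1 + 24·1 + 120·1 + 720·1 + 0·1 + 0·1 + 0·1 + 0·1 + 0·1 = 874.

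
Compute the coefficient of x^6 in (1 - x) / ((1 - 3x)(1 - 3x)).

The denominator gives the recurrence a_n = 6a_(n−1) − 9a_(n−2) for n ≥ 2; the numerator fixes a_0 = 1, a_1 = 5.
Iterating: 1, 5, 21, 81, 297, 1053, 3645, so a_6 = 3645.

3645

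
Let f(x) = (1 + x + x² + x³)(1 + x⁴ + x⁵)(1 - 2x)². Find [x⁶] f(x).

(1 + x + x² + x³) has coefficients 1,1,1,1 for degrees 0…3.
(1 + x⁴ + x⁵) has coefficients 1,0,0,0,1,1,0 for degrees 0…6.
Finally multiplying by (1 - 2x)², the product of all factors after the first has coefficients 1,-4,4,0,1,-3,0 for degrees 0…6.
[x⁶] = 1·0 + 1·(-3) + 1·1 + 1·0 = -2.

-2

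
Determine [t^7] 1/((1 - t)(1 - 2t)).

Partial fractions give a closed form: a_n = (-1)·1^n + (2)·2^n.
At n = 7: a_7 = 255.

255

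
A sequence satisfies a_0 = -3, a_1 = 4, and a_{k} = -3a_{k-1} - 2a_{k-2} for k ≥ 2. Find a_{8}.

The ordinary generating function has denominator 1 + 3x + 2x^2.
Iterating the recurrence: a_0,…,a_{8} = -3, 4, -6, 10, -18, 34, -66, 130, -258.

-258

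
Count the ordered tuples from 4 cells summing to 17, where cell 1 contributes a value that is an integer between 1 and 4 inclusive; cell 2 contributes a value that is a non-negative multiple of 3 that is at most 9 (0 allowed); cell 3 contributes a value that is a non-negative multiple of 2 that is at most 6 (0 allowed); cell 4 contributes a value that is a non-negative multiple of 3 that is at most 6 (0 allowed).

The generating function for the choices is (z + z^2 + z^3 + z^4)·(1 + z^3 + z^6 + z^9)·(1 + z^2 + z^4 + z^6)·(1 + z^3 + z^6); the count is [z^17].
(z + z^2 + z^3 + z^4) has coefficients 0,1,1,1,1 for degrees 0…4.
(1 + z^3 + z^6 + z^9) has coefficients 1,0,0,1,0,0,1,0,0,1,0,0,0,0,0,0,0,0 for degrees 0…17.
Multiplying by (1 + z^2 + z^4 + z^6) gives running coefficients 1,0,1,1,1,1,2,1,1,2,1,1,1,1,0,1,0,0 for degrees 0…17.
Finally multiplying by (1 + z^3 + z^6), the product of all factors after the first has coefficients 1,0,1,2,1,2,4,2,3,5,3,3,5,3,2,4,2,1 for degrees 0…17.
[z^17] = 1·2 + 1·4 + 1·2 + 1·3 = 11.

11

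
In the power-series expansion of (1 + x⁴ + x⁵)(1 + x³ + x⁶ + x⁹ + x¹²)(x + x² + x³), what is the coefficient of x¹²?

(1 + x⁴ + x⁵) has coefficients 1,0,0,0,1,1 for degrees 0…5.
(1 + x³ + x⁶ + x⁹ + x¹²) has coefficients 1,0,0,1,0,0,1,0,0,1,0,0,1 for degrees 0…12.
Finally multiplying by (x + x² + x³), the product of all factors after the first has coefficients 0,1,1,1,1,1,1,1,1,1,1,1,1 for degrees 0…12.
[x¹²] = 1·1 + 1·1 + 1·1 = 3.

3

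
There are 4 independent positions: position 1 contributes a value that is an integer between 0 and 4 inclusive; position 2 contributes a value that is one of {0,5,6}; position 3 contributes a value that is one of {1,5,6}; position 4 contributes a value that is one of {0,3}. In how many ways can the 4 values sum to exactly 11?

The generating function for the choices is (1 + y + y² + y³ + y⁴)·(1 + y⁵ + y⁶)·(y + y⁵ + y⁶)·(1 + y³); the count is [y¹¹].
(1 + y + y² + y³ + y⁴) has coefficients 1,1,1,1,1 for degrees 0…4.
(1 + y⁵ + y⁶) has coefficients 1,0,0,0,0,1,1,0,0,0,0,0 for degrees 0…11.
Multiplying by (y + y⁵ + y⁶) gives running coefficients 0,1,0,0,0,1,2,1,0,0,1,2 for degrees 0…11.
Finally multiplying by (1 + y³), the product of all factors after the first has coefficients 0,1,0,0,1,1,2,1,1,2,2,2 for degrees 0…11.
[y¹¹] = 1·2 + 1·2 + 1·2 + 1·1 + 1·1 = 8.

8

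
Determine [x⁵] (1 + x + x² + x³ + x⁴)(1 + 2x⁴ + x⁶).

(1 + x + x² + x³ + x⁴) has coefficients 1,1,1,1,1 for degrees 0…4.
(1 + 2x⁴ + x⁶) has coefficients 1,0,0,0,2,0 for degrees 0…5.
[x⁵] = 1·0 + 1·2 + 1·0 + 1·0 + 1·0 = 2.

2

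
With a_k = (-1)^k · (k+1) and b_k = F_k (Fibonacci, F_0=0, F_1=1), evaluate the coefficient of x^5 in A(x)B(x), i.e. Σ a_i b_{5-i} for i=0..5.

Write out a_i and b_{5-i} for i = 0,…,5 and sum the products.
Σ = 1·5 − 2·3 + 3·2 − 4·1 + 5·1 − 6·0 = 6.

6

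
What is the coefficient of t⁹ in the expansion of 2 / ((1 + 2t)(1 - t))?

Partial fractions give a closed form: a_n = (4/3)·(-2)^n + (2/3)·1^n.
At n = 9: a_9 = -682.

-682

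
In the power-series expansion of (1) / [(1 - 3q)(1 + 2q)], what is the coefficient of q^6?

463

Partial fractions give a closed form: a_n = (3/5)·3^n + (2/5)·(-2)^n.
At n = 6: a_6 = 463.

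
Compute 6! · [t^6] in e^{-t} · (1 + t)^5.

151

The EGF product rule gives c_6 = Σ_{k_1+k_2=6} C(6; k_1,k_2) · ∏ g_i(k_i), where e^{-t} gives (-1)^k; (1+t)^5 gives the falling factorial (5)_k.
g_1(k) for k = 0…6: 1, -1, 1, -1, 1, -1, 1.
g_2(k) for k = 0…6: 1, 5, 20, 60, 120, 120, 0.
c_6 = Σ_k C(6,k)·g_1(k)·g_2(6−k) = 6·(-1)·120 + 15·1·120 + 20·(-1)·60 + 15·1·20 + 6·(-1)·5 + 1·1·1 = −720 + 1800 − 1200 + 300 − 30 + 1 = 151.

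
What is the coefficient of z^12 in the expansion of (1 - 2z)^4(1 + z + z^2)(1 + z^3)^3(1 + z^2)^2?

69

(1 - 2z)^4 has coefficients 1,-8,24,-32,16 for degrees 0…4.
(1 + z + z^2) has coefficients 1,1,1,0,0,0,0,0,0,0,0,0,0 for degrees 0…12.
Multiplying by (1 + z^3)^3 gives running coefficients 1,1,1,3,3,3,3,3,3,1,1,1,0 for degrees 0…12.
Finally multiplying by (1 + z^2)^2, the product of all factors after the first has coefficients 1,1,3,5,6,10,10,12,12,10,10,6,5 for degrees 0…12.
[z^12] = 1·5 − 8·6 + 24·10 − 32·10 + 16·12 = 69.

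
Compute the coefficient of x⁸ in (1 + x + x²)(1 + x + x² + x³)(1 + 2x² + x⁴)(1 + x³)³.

44

(1 + x + x²) has coefficients 1,1,1 for degrees 0…2.
(1 + x + x² + x³) has coefficients 1,1,1,1,0,0,0,0,0 for degrees 0…8.
Multiplying by (1 + 2x² + x⁴) gives running coefficients 1,1,3,3,3,3,1,1,0 for degrees 0…8.
Finally multiplying by (1 + x³)³, the product of all factors after the first has coefficients 1,1,3,6,6,12,13,13,18 for degrees 0…8.
[x⁸] = 1·18 + 1·13 + 1·13 = 44.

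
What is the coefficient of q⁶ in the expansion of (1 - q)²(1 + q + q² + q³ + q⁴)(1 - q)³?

(1 - q)² has coefficients 1,-2,1 for degrees 0…2.
(1 + q + q² + q³ + q⁴) has coefficients 1,1,1,1,1,0,0 for degrees 0…6.
Finally multiplying by (1 - q)³, the product of all factors after the first has coefficients 1,-2,1,0,0,-1,2 for degrees 0…6.
[q⁶] = 1·2 − 2·(-1) + 1·0 = 4.

4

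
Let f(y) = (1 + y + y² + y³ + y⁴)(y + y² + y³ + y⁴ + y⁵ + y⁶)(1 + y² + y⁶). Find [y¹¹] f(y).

(1 + y + y² + y³ + y⁴) has coefficients 1,1,1,1,1 for degrees 0…4.
(y + y² + y³ + y⁴ + y⁵ + y⁶) has coefficients 0,1,1,1,1,1,1,0,0,0,0,0 for degrees 0…11.
Finally multiplying by (1 + y² + y⁶), the product of all factors after the first has coefficients 0,1,1,2,2,2,2,2,2,1,1,1 for degrees 0…11.
[y¹¹] = 1·1 + 1·1 + 1·1 + 1·2 + 1·2 = 7.

7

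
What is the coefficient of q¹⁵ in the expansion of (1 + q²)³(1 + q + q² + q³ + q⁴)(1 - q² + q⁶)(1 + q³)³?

23

(1 + q²)³ has coefficients 1,0,3,0,3,0,1 for degrees 0…6.
(1 + q + q² + q³ + q⁴) has coefficients 1,1,1,1,1,0,0,0,0,0,0,0,0,0,0,0 for degrees 0…15.
Multiplying by (1 - q² + q⁶) gives running coefficients 1,1,0,0,0,-1,0,1,1,1,1,0,0,0,0,0 for degrees 0…15.
Finally multiplying by (1 + q³)³, the product of all factors after the first has coefficients 1,1,0,3,3,-1,3,4,-2,2,5,0,3,6,2,3 for degrees 0…15.
[q¹⁵] = 1·3 + 3·6 + 3·0 + 1·2 = 23.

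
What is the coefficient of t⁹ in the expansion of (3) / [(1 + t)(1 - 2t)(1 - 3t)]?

130812

Partial fractions give a closed form: a_n = (1/4)·(-1)^n + (-4)·2^n + (27/4)·3^n.
At n = 9: a_9 = 130812.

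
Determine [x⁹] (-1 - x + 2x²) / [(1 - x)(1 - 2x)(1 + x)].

-683

Partial fractions give a closed form: a_n = (-4/3)·2^n + (1/3)·(-1)^n.
At n = 9: a_9 = -683.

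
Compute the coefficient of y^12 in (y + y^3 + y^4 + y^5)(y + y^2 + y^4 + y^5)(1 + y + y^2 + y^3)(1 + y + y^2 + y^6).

(y + y^3 + y^4 + y^5) has coefficients 0,1,0,1,1,1 for degrees 0…5.
(y + y^2 + y^4 + y^5) has coefficients 0,1,1,0,1,1,0,0,0,0,0,0,0 for degrees 0…12.
Multiplying by (1 + y + y^2 + y^3) gives running coefficients 0,1,2,2,3,3,2,2,1,0,0,0,0 for degrees 0…12.
Finally multiplying by (1 + y + y^2 + y^6), the product of all factors after the first has coefficients 0,1,3,5,7,8,8,8,7,5,4,3,2 for degrees 0…12.
[y^12] = 1·3 + 1·5 + 1·7 + 1·8 = 23.

23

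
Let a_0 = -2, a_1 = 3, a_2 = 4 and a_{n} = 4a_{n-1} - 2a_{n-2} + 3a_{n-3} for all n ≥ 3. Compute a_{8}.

3568

The ordinary generating function has denominator 1 - 4y + 2y^2 - 3y^3.
Iterating the recurrence: a_0,…,a_{8} = -2, 3, 4, 4, 17, 72, 266, 971, 3568.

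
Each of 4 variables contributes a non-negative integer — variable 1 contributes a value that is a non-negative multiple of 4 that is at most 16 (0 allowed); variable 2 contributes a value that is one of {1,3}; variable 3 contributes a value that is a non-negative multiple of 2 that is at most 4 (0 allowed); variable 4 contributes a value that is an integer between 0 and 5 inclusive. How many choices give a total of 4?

3

The generating function for the choices is (1 + q^4 + q^8 + q^12 + q^16)·(q + q^3)·(1 + q^2 + q^4)·(1 + q + q^2 + q^3 + q^4 + q^5); the count is [q^4].
(1 + q^4 + q^8 + q^12 + q^16) has coefficients 1,0,0,0,1 for degrees 0…4.
(q + q^3) has coefficients 0,1,0,1,0 for degrees 0…4.
Multiplying by (1 + q^2 + q^4) gives running coefficients 0,1,0,2,0 for degrees 0…4.
Finally multiplying by (1 + q + q^2 + q^3 + q^4 + q^5), the product of all factors after the first has coefficients 0,1,1,3,3 for degrees 0…4.
[q^4] = 1·3 + 1·0 = 3.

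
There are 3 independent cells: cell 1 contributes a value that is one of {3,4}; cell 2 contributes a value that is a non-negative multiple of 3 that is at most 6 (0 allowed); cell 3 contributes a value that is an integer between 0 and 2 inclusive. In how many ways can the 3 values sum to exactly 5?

2

The generating function for the choices is (z^3 + z^4)·(1 + z^3 + z^6)·(1 + z + z^2); the count is [z^5].
(z^3 + z^4) has coefficients 0,0,0,1,1 for degrees 0…4.
(1 + z^3 + z^6) has coefficients 1,0,0,1,0,0 for degrees 0…5.
Finally multiplying by (1 + z + z^2), the product of all factors after the first has coefficients 1,1,1,1,1,1 for degrees 0…5.
[z^5] = 1·1 + 1·1 = 2.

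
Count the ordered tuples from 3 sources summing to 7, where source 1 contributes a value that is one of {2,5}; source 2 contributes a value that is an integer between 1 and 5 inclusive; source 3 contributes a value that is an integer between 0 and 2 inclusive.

The generating function for the choices is (q^2 + q^5)·(q + q^2 + q^3 + q^4 + q^5)·(1 + q + q^2); the count is [q^7].
(q^2 + q^5) has coefficients 0,0,1,0,0,1 for degrees 0…5.
(q + q^2 + q^3 + q^4 + q^5) has coefficients 0,1,1,1,1,1,0,0 for degrees 0…7.
Finally multiplying by (1 + q + q^2), the product of all factors after the first has coefficients 0,1,2,3,3,3,2,1 for degrees 0…7.
[q^7] = 1·3 + 1·2 = 5.

5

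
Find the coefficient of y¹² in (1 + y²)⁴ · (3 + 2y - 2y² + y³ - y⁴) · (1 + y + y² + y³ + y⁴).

(1 + y²)⁴ has coefficients 1,0,4,0,6,0,4,0,1 for degrees 0…8.
(3 + 2y - 2y² + y³ - y⁴) has coefficients 3,2,-2,1,-1,0,0,0,0,0,0,0,0 for degrees 0…12.
Finally multiplying by (1 + y + y² + y³ + y⁴), the product of all factors after the first has coefficients 3,5,3,4,3,0,-2,0,-1,0,0,0,0 for degrees 0…12.
[y¹²] = 1·0 + 4·0 + 6·(-1) + 4·(-2) + 1·3 = -11.

-11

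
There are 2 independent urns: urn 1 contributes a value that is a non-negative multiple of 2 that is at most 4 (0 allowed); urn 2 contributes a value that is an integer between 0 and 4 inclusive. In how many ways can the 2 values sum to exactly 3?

2

The generating function for the choices is (1 + t² + t⁴)·(1 + t + t² + t³ + t⁴); the count is [t³].
(1 + t² + t⁴) has coefficients 1,0,1,0 for degrees 0…3.
(1 + t + t² + t³ + t⁴) has coefficients 1,1,1,1 for degrees 0…3.
[t³] = 1·1 + 1·1 = 2.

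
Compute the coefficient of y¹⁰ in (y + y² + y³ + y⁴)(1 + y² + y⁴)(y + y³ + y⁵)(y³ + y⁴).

10

(y + y² + y³ + y⁴) has coefficients 0,1,1,1,1 for degrees 0…4.
(1 + y² + y⁴) has coefficients 1,0,1,0,1,0,0,0,0,0,0 for degrees 0…10.
Multiplying by (y + y³ + y⁵) gives running coefficients 0,1,0,2,0,3,0,2,0,1,0 for degrees 0…10.
Finally multiplying by (y³ + y⁴), the product of all factors after the first has coefficients 0,0,0,0,1,1,2,2,3,3,2 for degrees 0…10.
[y¹⁰] = 1·3 + 1·3 + 1·2 + 1·2 = 10.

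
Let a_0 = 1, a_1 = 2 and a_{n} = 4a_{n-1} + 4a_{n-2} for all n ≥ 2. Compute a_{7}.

30592

The ordinary generating function has denominator 1 - 4z - 4z^2.
Iterating the recurrence: a_0,…,a_{7} = 1, 2, 12, 56, 272, 1312, 6336, 30592.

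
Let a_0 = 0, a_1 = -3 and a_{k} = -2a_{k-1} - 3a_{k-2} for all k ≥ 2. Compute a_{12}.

-1380

The ordinary generating function has denominator 1 + 2y + 3y^2.
Iterating the recurrence: a_0,…,a_{12} = 0, -3, 6, -3, -12, 33, -30, -39, 168, -219, -66, 789, -1380.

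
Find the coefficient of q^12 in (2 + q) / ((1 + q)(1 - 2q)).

6827

Partial fractions give a closed form: a_n = (1/3)·(-1)^n + (5/3)·2^n.
At n = 12: a_12 = 6827.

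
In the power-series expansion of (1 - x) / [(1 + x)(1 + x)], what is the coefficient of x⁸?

17

The denominator gives the recurrence a_n = −2a_(n−1) − a_(n−2) for n ≥ 2; the numerator fixes a_0 = 1, a_1 = -3.
Iterating: 1, -3, 5, -7, 9, -11, 13, -15, 17, so a_8 = 17.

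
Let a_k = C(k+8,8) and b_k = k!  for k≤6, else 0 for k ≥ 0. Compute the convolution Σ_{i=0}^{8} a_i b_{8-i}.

Write out a_i and b_{8-i} for i = 0,…,8 and sum the products.
Σ = 1·0 + 9·0 + 45·720 + 165·120 + 495·24 + 1287·6 + 3003·2 + 6435·1 + 12870·1 = 97113.

97113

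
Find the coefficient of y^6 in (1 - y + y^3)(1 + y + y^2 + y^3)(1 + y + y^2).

(1 - y + y^3) has coefficients 1,-1,0,1 for degrees 0…3.
(1 + y + y^2 + y^3) has coefficients 1,1,1,1,0,0,0 for degrees 0…6.
Finally multiplying by (1 + y + y^2), the product of all factors after the first has coefficients 1,2,3,3,2,1,0 for degrees 0…6.
[y^6] = 1·0 − 1·1 + 1·3 = 2.

2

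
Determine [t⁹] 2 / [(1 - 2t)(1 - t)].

Partial fractions give a closed form: a_n = (4)·2^n + (-2)·1^n.
At n = 9: a_9 = 2046.

2046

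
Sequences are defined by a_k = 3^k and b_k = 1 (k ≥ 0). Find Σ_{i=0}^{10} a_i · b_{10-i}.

The convolution is the t^10 coefficient of A(t)B(t).
Σ = 1·1 + 3·1 + 9·1 + 27·1 + 81·1 + 243·1 + 729·1 + 2187·1 + 6561·1 + 19683·1 + 59049·1 = 88573.

88573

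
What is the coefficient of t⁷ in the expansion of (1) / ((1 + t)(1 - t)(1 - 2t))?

The denominator gives the recurrence a_n = 2a_(n−1) + a_(n−2) − 2a_(n−3) for n ≥ 3; the numerator fixes a_0 = 1, a_1 = 2, a_2 = 5.
Iterating: 1, 2, 5, 10, 21, 42, 85, 170, so a_7 = 170.

170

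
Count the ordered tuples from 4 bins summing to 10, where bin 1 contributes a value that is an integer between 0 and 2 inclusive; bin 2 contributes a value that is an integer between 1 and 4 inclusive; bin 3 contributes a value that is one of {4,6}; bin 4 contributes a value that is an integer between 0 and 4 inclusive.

20

The generating function for the choices is (1 + z + z^2)·(z + z^2 + z^3 + z^4)·(z^4 + z^6)·(1 + z + z^2 + z^3 + z^4); the count is [z^10].
(1 + z + z^2) has coefficients 1,1,1 for degrees 0…2.
(z + z^2 + z^3 + z^4) has coefficients 0,1,1,1,1,0,0,0,0,0,0 for degrees 0…10.
Multiplying by (z^4 + z^6) gives running coefficients 0,0,0,0,0,1,1,2,2,1,1 for degrees 0…10.
Finally multiplying by (1 + z + z^2 + z^3 + z^4), the product of all factors after the first has coefficients 0,0,0,0,0,1,2,4,6,7,7 for degrees 0…10.
[z^10] = 1·7 + 1·7 + 1·6 = 20.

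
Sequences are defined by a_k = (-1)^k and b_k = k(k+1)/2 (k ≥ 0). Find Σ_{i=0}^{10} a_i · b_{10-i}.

30

Write out a_i and b_{10-i} for i = 0,…,10 and sum the products.
Σ = 1·55 − 1·45 + 1·36 − 1·28 + 1·21 − 1·15 + 1·10 − 1·6 + 1·3 − 1·1 + 1·0 = 30.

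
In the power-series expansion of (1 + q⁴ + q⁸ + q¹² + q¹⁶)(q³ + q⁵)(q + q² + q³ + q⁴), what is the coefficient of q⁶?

(1 + q⁴ + q⁸ + q¹² + q¹⁶) has coefficients 1,0,0,0,1,0,0 for degrees 0…6.
(q³ + q⁵) has coefficients 0,0,0,1,0,1,0 for degrees 0…6.
Finally multiplying by (q + q² + q³ + q⁴), the product of all factors after the first has coefficients 0,0,0,0,1,1,2 for degrees 0…6.
[q⁶] = 1·2 + 1·0 = 2.

2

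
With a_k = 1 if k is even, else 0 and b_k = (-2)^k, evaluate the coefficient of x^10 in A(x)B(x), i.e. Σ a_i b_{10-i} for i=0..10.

Write out a_i and b_{10-i} for i = 0,…,10 and sum the products.
Σ = 1·1024 + 0·(-512) + 1·256 + 0·(-128) + 1·64 + 0·(-32) + 1·16 + 0·(-8) + 1·4 + 0·(-2) + 1·1 = 1365.

1365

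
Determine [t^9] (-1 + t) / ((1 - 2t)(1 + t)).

The denominator gives the recurrence a_n = a_(n−1) + 2a_(n−2) for n ≥ 2; the numerator fixes a_0 = -1, a_1 = 0.
Iterating: -1, 0, -2, -2, -6, -10, -22, -42, -86, -170, so a_9 = -170.

-170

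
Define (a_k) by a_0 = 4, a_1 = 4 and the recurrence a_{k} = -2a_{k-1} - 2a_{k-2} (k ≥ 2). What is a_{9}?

The ordinary generating function has denominator 1 + 2x + 2x^2.
Iterating the recurrence: a_0,…,a_{9} = 4, 4, -16, 24, -16, -16, 64, -96, 64, 64.

64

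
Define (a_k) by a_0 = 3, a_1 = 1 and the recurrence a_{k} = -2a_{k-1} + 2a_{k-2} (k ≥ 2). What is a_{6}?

144

The ordinary generating function has denominator 1 + 2t - 2t^2.
Iterating the recurrence: a_0,…,a_{6} = 3, 1, 4, -6, 20, -52, 144.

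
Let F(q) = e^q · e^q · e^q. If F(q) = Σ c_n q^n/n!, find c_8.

The EGF product rule gives c_8 = Σ_{k_1+k_2+k_3=8} C(8; k_1,k_2,k_3) · ∏ g_i(k_i), where e^q gives (1)^k; e^q gives (1)^k; e^q gives (1)^k.
g_1(k) for k = 0…8: 1, 1, 1, 1, 1, 1, 1, 1, 1.
g_2(k) for k = 0…8: 1, 1, 1, 1, 1, 1, 1, 1, 1.
g_3(k) for k = 0…8: 1, 1, 1, 1, 1, 1, 1, 1, 1.
First combine the last two factors: h(k) = Σ_j C(k,j)·g_2(j)·g_3(k−j) for k = 0…8: 1, 2, 4, 8, 16, 32, 64, 128, 256.
c_8 = Σ_k C(8,k)·g_1(k)·h(8−k) = 1·1·256 + 8·1·128 + 28·1·64 + 56·1·32 + 70·1·16 + 56·1·8 + 28·1·4 + 8·1·2 + 1·1·1 = 256 + 1024 + 1792 + 1792 + 1120 + 448 + 112 + 16 + 1 = 6561.

6561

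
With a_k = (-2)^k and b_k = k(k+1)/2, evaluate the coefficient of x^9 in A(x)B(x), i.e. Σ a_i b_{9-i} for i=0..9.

The convolution is the t^9 coefficient of A(t)B(t).
Σ = 1·45 − 2·36 + 4·28 − 8·21 + 16·15 − 32·10 + 64·6 − 128·3 + 256·1 − 512·0 = 93.

93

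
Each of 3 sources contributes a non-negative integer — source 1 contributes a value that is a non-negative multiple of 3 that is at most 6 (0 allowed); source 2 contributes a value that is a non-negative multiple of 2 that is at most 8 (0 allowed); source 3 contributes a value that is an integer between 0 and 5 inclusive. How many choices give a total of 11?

8

The generating function for the choices is (1 + z^3 + z^6)·(1 + z^2 + z^4 + z^6 + z^8)·(1 + z + z^2 + z^3 + z^4 + z^5); the count is [z^11].
(1 + z^3 + z^6) has coefficients 1,0,0,1,0,0,1 for degrees 0…6.
(1 + z^2 + z^4 + z^6 + z^8) has coefficients 1,0,1,0,1,0,1,0,1,0,0,0 for degrees 0…11.
Finally multiplying by (1 + z + z^2 + z^3 + z^4 + z^5), the product of all factors after the first has coefficients 1,1,2,2,3,3,3,3,3,3,2,2 for degrees 0…11.
[z^11] = 1·2 + 1·3 + 1·3 = 8.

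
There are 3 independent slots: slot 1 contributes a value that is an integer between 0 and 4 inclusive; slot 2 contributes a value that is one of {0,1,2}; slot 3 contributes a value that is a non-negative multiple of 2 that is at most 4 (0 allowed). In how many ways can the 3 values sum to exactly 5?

The generating function for the choices is (1 + y + y^2 + y^3 + y^4)·(1 + y + y^2)·(1 + y^2 + y^4); the count is [y^5].
(1 + y + y^2 + y^3 + y^4) has coefficients 1,1,1,1,1 for degrees 0…4.
(1 + y + y^2) has coefficients 1,1,1,0,0,0 for degrees 0…5.
Finally multiplying by (1 + y^2 + y^4), the product of all factors after the first has coefficients 1,1,2,1,2,1 for degrees 0…5.
[y^5] = 1·1 + 1·2 + 1·1 + 1·2 + 1·1 = 7.

7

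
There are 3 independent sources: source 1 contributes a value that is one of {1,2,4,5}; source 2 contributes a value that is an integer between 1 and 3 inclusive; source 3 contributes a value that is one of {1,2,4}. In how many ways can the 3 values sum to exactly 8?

The generating function for the choices is (x + x^2 + x^4 + x^5)·(x + x^2 + x^3)·(x + x^2 + x^4); the count is [x^8].
(x + x^2 + x^4 + x^5) has coefficients 0,1,1,0,1,1 for degrees 0…5.
(x + x^2 + x^3) has coefficients 0,1,1,1,0,0,0,0,0 for degrees 0…8.
Finally multiplying by (x + x^2 + x^4), the product of all factors after the first has coefficients 0,0,1,2,2,2,1,1,0 for degrees 0…8.
[x^8] = 1·1 + 1·1 + 1·2 + 1·2 = 6.

6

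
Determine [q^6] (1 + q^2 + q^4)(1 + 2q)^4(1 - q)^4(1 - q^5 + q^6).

(1 + q^2 + q^4) has coefficients 1,0,1,0,1 for degrees 0…4.
(1 + 2q)^4 has coefficients 1,8,24,32,16,0,0 for degrees 0…6.
Multiplying by (1 - q)^4 gives running coefficients 1,4,-2,-20,1,40,-8 for degrees 0…6.
Finally multiplying by (1 - q^5 + q^6), the product of all factors after the first has coefficients 1,4,-2,-20,1,39,-11 for degrees 0…6.
[q^6] = 1·(-11) + 1·1 + 1·(-2) = -12.

-12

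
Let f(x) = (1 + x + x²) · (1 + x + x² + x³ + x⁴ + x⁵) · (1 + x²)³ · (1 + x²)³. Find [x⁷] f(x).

104

(1 + x + x²) has coefficients 1,1,1 for degrees 0…2.
(1 + x + x² + x³ + x⁴ + x⁵) has coefficients 1,1,1,1,1,1,0,0 for degrees 0…7.
Multiplying by (1 + x²)³ gives running coefficients 1,1,4,4,7,7,7,7 for degrees 0…7.
Finally multiplying by (1 + x²)³, the product of all factors after the first has coefficients 1,1,7,7,22,22,41,41 for degrees 0…7.
[x⁷] = 1·41 + 1·41 + 1·22 = 104.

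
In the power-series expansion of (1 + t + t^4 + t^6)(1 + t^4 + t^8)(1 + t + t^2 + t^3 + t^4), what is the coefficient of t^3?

2

(1 + t + t^4 + t^6) has coefficients 1,1,0,0 for degrees 0…3.
(1 + t^4 + t^8) has coefficients 1,0,0,0 for degrees 0…3.
Finally multiplying by (1 + t + t^2 + t^3 + t^4), the product of all factors after the first has coefficients 1,1,1,1 for degrees 0…3.
[t^3] = 1·1 + 1·1 = 2.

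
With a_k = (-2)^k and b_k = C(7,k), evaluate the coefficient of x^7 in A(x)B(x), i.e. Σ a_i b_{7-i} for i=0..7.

This is [x^7] in the product of the two ordinary generating functions.
Σ = 1·1 − 2·7 + 4·21 − 8·35 + 16·35 − 32·21 + 64·7 − 128·1 = -1.

-1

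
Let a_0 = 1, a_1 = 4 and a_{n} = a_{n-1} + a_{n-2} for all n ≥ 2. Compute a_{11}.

The ordinary generating function has denominator 1 - q - q^2.
Iterating the recurrence: a_0,…,a_{11} = 1, 4, 5, 9, 14, 23, 37, 60, 97, 157, 254, 411.

411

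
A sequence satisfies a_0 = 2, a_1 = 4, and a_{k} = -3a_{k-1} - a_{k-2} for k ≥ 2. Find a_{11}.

84374

The ordinary generating function has denominator 1 + 3y + y^2.
Iterating the recurrence: a_0,…,a_{11} = 2, 4, -14, 38, -100, 262, -686, 1796, -4702, 12310, -32228, 84374.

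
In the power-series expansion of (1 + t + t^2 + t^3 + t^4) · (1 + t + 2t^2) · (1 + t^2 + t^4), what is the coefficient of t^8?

6

(1 + t + t^2 + t^3 + t^4) has coefficients 1,1,1,1,1 for degrees 0…4.
(1 + t + 2t^2) has coefficients 1,1,2,0,0,0,0,0,0 for degrees 0…8.
Finally multiplying by (1 + t^2 + t^4), the product of all factors after the first has coefficients 1,1,3,1,3,1,2,0,0 for degrees 0…8.
[t^8] = 1·0 + 1·0 + 1·2 + 1·1 + 1·3 = 6.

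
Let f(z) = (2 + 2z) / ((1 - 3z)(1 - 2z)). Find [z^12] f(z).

The denominator gives the recurrence a_n = 5a_(n−1) − 6a_(n−2) for n ≥ 2; the numerator fixes a_0 = 2, a_1 = 12.
Iterating: 2, 12, 48, 168, 552, 1752, 5448, 16728, 50952, 154392, 466248, 1404888, 4226952, so a_12 = 4226952.

4226952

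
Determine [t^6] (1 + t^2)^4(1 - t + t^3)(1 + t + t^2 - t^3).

11

(1 + t^2)^4 has coefficients 1,0,4,0,6,0,4 for degrees 0…6.
(1 - t + t^3) has coefficients 1,-1,0,1,0,0,0 for degrees 0…6.
Finally multiplying by (1 + t + t^2 - t^3), the product of all factors after the first has coefficients 1,0,0,-1,2,1,-1 for degrees 0…6.
[t^6] = 1·(-1) + 4·2 + 6·0 + 4·1 = 11.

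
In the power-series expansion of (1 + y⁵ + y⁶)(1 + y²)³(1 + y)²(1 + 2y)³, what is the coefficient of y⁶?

169

(1 + y⁵ + y⁶) has coefficients 1,0,0,0,0,1,1 for degrees 0…6.
(1 + y²)³ has coefficients 1,0,3,0,3,0,1 for degrees 0…6.
Multiplying by (1 + y)² gives running coefficients 1,2,4,6,6,6,4 for degrees 0…6.
Finally multiplying by (1 + 2y)³, the product of all factors after the first has coefficients 1,8,28,62,106,146,160 for degrees 0…6.
[y⁶] = 1·160 + 1·8 + 1·1 = 169.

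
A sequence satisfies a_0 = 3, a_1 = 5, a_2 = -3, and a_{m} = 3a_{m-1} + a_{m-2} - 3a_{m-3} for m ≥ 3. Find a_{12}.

The ordinary generating function has denominator 1 - 3y - y^2 + 3y^3.
Iterating the recurrence: a_0,…,a_{12} = 3, 5, -3, -13, -57, -175, -543, -1633, -4917, -14755, -44283, -132853, -398577.

-398577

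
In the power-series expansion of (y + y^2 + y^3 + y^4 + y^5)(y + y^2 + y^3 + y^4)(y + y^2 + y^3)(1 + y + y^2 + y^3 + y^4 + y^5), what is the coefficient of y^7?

30

(y + y^2 + y^3 + y^4 + y^5) has coefficients 0,1,1,1,1,1 for degrees 0…5.
(y + y^2 + y^3 + y^4) has coefficients 0,1,1,1,1,0,0,0 for degrees 0…7.
Multiplying by (y + y^2 + y^3) gives running coefficients 0,0,1,2,3,3,2,1 for degrees 0…7.
Finally multiplying by (1 + y + y^2 + y^3 + y^4 + y^5), the product of all factors after the first has coefficients 0,0,1,3,6,9,11,12 for degrees 0…7.
[y^7] = 1·11 + 1·9 + 1·6 + 1·3 + 1·1 = 30.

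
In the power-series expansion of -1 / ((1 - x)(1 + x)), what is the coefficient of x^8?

-1

Partial fractions give a closed form: a_n = (-1/2)·1^n + (-1/2)·(-1)^n.
At n = 8: a_8 = -1.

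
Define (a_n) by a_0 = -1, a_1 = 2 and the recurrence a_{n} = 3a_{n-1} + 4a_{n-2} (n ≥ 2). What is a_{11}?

The ordinary generating function has denominator 1 - 3x - 4x^2.
Iterating the recurrence: a_0,…,a_{11} = -1, 2, 2, 14, 50, 206, 818, 3278, 13106, 52430, 209714, 838862.

838862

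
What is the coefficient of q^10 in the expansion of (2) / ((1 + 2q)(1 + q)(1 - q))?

The denominator gives the recurrence a_n = −2a_(n−1) + a_(n−2) + 2a_(n−3) for n ≥ 3; the numerator fixes a_0 = 2, a_1 = -4, a_2 = 10.
Iterating: 2, -4, 10, -20, 42, -84, 170, -340, 682, -1364, 2730, so a_10 = 2730.

2730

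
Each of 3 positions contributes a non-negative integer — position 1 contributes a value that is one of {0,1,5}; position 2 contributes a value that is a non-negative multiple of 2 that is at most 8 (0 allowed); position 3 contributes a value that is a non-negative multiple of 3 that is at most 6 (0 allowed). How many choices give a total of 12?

3

The generating function for the choices is (1 + y + y^5)·(1 + y^2 + y^4 + y^6 + y^8)·(1 + y^3 + y^6); the count is [y^12].
(1 + y + y^5) has coefficients 1,1,0,0,0,1 for degrees 0…5.
(1 + y^2 + y^4 + y^6 + y^8) has coefficients 1,0,1,0,1,0,1,0,1,0,0,0,0 for degrees 0…12.
Finally multiplying by (1 + y^3 + y^6), the product of all factors after the first has coefficients 1,0,1,1,1,1,2,1,2,1,1,1,1 for degrees 0…12.
[y^12] = 1·1 + 1·1 + 1·1 = 3.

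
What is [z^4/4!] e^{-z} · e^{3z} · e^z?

The EGF product rule gives c_4 = Σ_{k_1+k_2+k_3=4} C(4; k_1,k_2,k_3) · ∏ g_i(k_i), where e^{-z} gives (-1)^k; e^{3z} gives (3)^k; e^z gives (1)^k.
g_1(k) for k = 0…4: 1, -1, 1, -1, 1.
g_2(k) for k = 0…4: 1, 3, 9, 27, 81.
g_3(k) for k = 0…4: 1, 1, 1, 1, 1.
First combine the last two factors: h(k) = Σ_j C(k,j)·g_2(j)·g_3(k−j) for k = 0…4: 1, 4, 16, 64, 256.
c_4 = Σ_k C(4,k)·g_1(k)·h(4−k) = 1·1·256 + 4·(-1)·64 + 6·1·16 + 4·(-1)·4 + 1·1·1 = 256 − 256 + 96 − 16 + 1 = 81.

81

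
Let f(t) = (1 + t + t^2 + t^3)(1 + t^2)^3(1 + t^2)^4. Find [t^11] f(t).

(1 + t + t^2 + t^3) has coefficients 1,1,1,1 for degrees 0…3.
(1 + t^2)^3 has coefficients 1,0,3,0,3,0,1,0,0,0,0,0 for degrees 0…11.
Finally multiplying by (1 + t^2)^4, the product of all factors after the first has coefficients 1,0,7,0,21,0,35,0,35,0,21,0 for degrees 0…11.
[t^11] = 1·0 + 1·21 + 1·0 + 1·35 = 56.

56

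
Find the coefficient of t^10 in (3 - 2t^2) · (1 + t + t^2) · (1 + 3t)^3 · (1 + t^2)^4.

-187

(3 - 2t^2) has coefficients 3,0,-2 for degrees 0…2.
(1 + t + t^2) has coefficients 1,1,1,0,0,0,0,0,0,0,0 for degrees 0…10.
Multiplying by (1 + 3t)^3 gives running coefficients 1,10,37,63,54,27,0,0,0,0,0 for degrees 0…10.
Finally multiplying by (1 + t^2)^4, the product of all factors after the first has coefficients 1,10,41,103,208,339,442,526,473,424,253 for degrees 0…10.
[t^10] = 3·253 − 2·473 = -187.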